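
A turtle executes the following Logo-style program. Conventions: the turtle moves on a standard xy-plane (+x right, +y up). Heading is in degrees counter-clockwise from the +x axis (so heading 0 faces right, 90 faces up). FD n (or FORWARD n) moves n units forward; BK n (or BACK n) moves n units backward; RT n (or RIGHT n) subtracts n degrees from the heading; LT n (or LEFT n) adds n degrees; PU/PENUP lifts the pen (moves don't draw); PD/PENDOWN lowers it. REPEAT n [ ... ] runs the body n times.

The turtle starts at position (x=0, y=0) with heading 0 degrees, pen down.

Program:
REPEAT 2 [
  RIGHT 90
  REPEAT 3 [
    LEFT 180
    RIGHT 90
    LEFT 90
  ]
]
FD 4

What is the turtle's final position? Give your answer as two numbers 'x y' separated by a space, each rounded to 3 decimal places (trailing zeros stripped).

Answer: -4 0

Derivation:
Executing turtle program step by step:
Start: pos=(0,0), heading=0, pen down
REPEAT 2 [
  -- iteration 1/2 --
  RT 90: heading 0 -> 270
  REPEAT 3 [
    -- iteration 1/3 --
    LT 180: heading 270 -> 90
    RT 90: heading 90 -> 0
    LT 90: heading 0 -> 90
    -- iteration 2/3 --
    LT 180: heading 90 -> 270
    RT 90: heading 270 -> 180
    LT 90: heading 180 -> 270
    -- iteration 3/3 --
    LT 180: heading 270 -> 90
    RT 90: heading 90 -> 0
    LT 90: heading 0 -> 90
  ]
  -- iteration 2/2 --
  RT 90: heading 90 -> 0
  REPEAT 3 [
    -- iteration 1/3 --
    LT 180: heading 0 -> 180
    RT 90: heading 180 -> 90
    LT 90: heading 90 -> 180
    -- iteration 2/3 --
    LT 180: heading 180 -> 0
    RT 90: heading 0 -> 270
    LT 90: heading 270 -> 0
    -- iteration 3/3 --
    LT 180: heading 0 -> 180
    RT 90: heading 180 -> 90
    LT 90: heading 90 -> 180
  ]
]
FD 4: (0,0) -> (-4,0) [heading=180, draw]
Final: pos=(-4,0), heading=180, 1 segment(s) drawn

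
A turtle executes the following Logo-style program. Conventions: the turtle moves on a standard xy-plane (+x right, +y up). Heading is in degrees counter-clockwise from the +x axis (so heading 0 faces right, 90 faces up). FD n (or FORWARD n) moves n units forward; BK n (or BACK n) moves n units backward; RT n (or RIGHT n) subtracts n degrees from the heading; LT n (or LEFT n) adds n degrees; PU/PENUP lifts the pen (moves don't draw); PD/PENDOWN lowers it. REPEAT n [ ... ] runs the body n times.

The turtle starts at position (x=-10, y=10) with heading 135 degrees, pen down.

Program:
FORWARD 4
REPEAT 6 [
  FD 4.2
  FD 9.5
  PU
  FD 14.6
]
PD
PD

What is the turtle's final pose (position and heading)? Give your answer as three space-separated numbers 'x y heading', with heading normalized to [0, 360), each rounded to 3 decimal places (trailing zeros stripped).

Answer: -132.895 132.895 135

Derivation:
Executing turtle program step by step:
Start: pos=(-10,10), heading=135, pen down
FD 4: (-10,10) -> (-12.828,12.828) [heading=135, draw]
REPEAT 6 [
  -- iteration 1/6 --
  FD 4.2: (-12.828,12.828) -> (-15.798,15.798) [heading=135, draw]
  FD 9.5: (-15.798,15.798) -> (-22.516,22.516) [heading=135, draw]
  PU: pen up
  FD 14.6: (-22.516,22.516) -> (-32.84,32.84) [heading=135, move]
  -- iteration 2/6 --
  FD 4.2: (-32.84,32.84) -> (-35.809,35.809) [heading=135, move]
  FD 9.5: (-35.809,35.809) -> (-42.527,42.527) [heading=135, move]
  PU: pen up
  FD 14.6: (-42.527,42.527) -> (-52.851,52.851) [heading=135, move]
  -- iteration 3/6 --
  FD 4.2: (-52.851,52.851) -> (-55.821,55.821) [heading=135, move]
  FD 9.5: (-55.821,55.821) -> (-62.538,62.538) [heading=135, move]
  PU: pen up
  FD 14.6: (-62.538,62.538) -> (-72.862,72.862) [heading=135, move]
  -- iteration 4/6 --
  FD 4.2: (-72.862,72.862) -> (-75.832,75.832) [heading=135, move]
  FD 9.5: (-75.832,75.832) -> (-82.549,82.549) [heading=135, move]
  PU: pen up
  FD 14.6: (-82.549,82.549) -> (-92.873,92.873) [heading=135, move]
  -- iteration 5/6 --
  FD 4.2: (-92.873,92.873) -> (-95.843,95.843) [heading=135, move]
  FD 9.5: (-95.843,95.843) -> (-102.56,102.56) [heading=135, move]
  PU: pen up
  FD 14.6: (-102.56,102.56) -> (-112.884,112.884) [heading=135, move]
  -- iteration 6/6 --
  FD 4.2: (-112.884,112.884) -> (-115.854,115.854) [heading=135, move]
  FD 9.5: (-115.854,115.854) -> (-122.571,122.571) [heading=135, move]
  PU: pen up
  FD 14.6: (-122.571,122.571) -> (-132.895,132.895) [heading=135, move]
]
PD: pen down
PD: pen down
Final: pos=(-132.895,132.895), heading=135, 3 segment(s) drawn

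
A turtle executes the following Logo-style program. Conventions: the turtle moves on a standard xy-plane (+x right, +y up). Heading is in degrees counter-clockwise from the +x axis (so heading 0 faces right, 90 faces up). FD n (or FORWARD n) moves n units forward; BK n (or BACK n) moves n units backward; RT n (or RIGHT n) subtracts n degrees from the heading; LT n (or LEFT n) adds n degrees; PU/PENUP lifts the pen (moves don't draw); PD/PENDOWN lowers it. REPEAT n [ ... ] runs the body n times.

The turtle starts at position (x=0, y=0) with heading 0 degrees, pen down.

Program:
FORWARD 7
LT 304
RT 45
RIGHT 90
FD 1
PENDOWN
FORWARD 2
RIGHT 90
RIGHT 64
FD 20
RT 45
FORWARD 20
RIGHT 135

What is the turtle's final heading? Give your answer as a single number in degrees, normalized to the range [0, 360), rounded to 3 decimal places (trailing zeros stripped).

Executing turtle program step by step:
Start: pos=(0,0), heading=0, pen down
FD 7: (0,0) -> (7,0) [heading=0, draw]
LT 304: heading 0 -> 304
RT 45: heading 304 -> 259
RT 90: heading 259 -> 169
FD 1: (7,0) -> (6.018,0.191) [heading=169, draw]
PD: pen down
FD 2: (6.018,0.191) -> (4.055,0.572) [heading=169, draw]
RT 90: heading 169 -> 79
RT 64: heading 79 -> 15
FD 20: (4.055,0.572) -> (23.374,5.749) [heading=15, draw]
RT 45: heading 15 -> 330
FD 20: (23.374,5.749) -> (40.694,-4.251) [heading=330, draw]
RT 135: heading 330 -> 195
Final: pos=(40.694,-4.251), heading=195, 5 segment(s) drawn

Answer: 195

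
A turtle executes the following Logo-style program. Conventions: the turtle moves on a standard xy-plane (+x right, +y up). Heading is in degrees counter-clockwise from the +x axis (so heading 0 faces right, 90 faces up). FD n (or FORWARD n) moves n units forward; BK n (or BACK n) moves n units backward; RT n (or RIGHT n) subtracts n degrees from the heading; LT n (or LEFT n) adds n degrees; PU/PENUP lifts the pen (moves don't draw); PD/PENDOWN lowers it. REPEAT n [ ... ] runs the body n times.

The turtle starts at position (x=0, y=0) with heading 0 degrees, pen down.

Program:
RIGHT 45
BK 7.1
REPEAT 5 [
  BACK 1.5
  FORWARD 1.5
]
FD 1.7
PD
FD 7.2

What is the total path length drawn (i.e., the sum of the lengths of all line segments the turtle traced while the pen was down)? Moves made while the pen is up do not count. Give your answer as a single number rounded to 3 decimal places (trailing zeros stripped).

Executing turtle program step by step:
Start: pos=(0,0), heading=0, pen down
RT 45: heading 0 -> 315
BK 7.1: (0,0) -> (-5.02,5.02) [heading=315, draw]
REPEAT 5 [
  -- iteration 1/5 --
  BK 1.5: (-5.02,5.02) -> (-6.081,6.081) [heading=315, draw]
  FD 1.5: (-6.081,6.081) -> (-5.02,5.02) [heading=315, draw]
  -- iteration 2/5 --
  BK 1.5: (-5.02,5.02) -> (-6.081,6.081) [heading=315, draw]
  FD 1.5: (-6.081,6.081) -> (-5.02,5.02) [heading=315, draw]
  -- iteration 3/5 --
  BK 1.5: (-5.02,5.02) -> (-6.081,6.081) [heading=315, draw]
  FD 1.5: (-6.081,6.081) -> (-5.02,5.02) [heading=315, draw]
  -- iteration 4/5 --
  BK 1.5: (-5.02,5.02) -> (-6.081,6.081) [heading=315, draw]
  FD 1.5: (-6.081,6.081) -> (-5.02,5.02) [heading=315, draw]
  -- iteration 5/5 --
  BK 1.5: (-5.02,5.02) -> (-6.081,6.081) [heading=315, draw]
  FD 1.5: (-6.081,6.081) -> (-5.02,5.02) [heading=315, draw]
]
FD 1.7: (-5.02,5.02) -> (-3.818,3.818) [heading=315, draw]
PD: pen down
FD 7.2: (-3.818,3.818) -> (1.273,-1.273) [heading=315, draw]
Final: pos=(1.273,-1.273), heading=315, 13 segment(s) drawn

Segment lengths:
  seg 1: (0,0) -> (-5.02,5.02), length = 7.1
  seg 2: (-5.02,5.02) -> (-6.081,6.081), length = 1.5
  seg 3: (-6.081,6.081) -> (-5.02,5.02), length = 1.5
  seg 4: (-5.02,5.02) -> (-6.081,6.081), length = 1.5
  seg 5: (-6.081,6.081) -> (-5.02,5.02), length = 1.5
  seg 6: (-5.02,5.02) -> (-6.081,6.081), length = 1.5
  seg 7: (-6.081,6.081) -> (-5.02,5.02), length = 1.5
  seg 8: (-5.02,5.02) -> (-6.081,6.081), length = 1.5
  seg 9: (-6.081,6.081) -> (-5.02,5.02), length = 1.5
  seg 10: (-5.02,5.02) -> (-6.081,6.081), length = 1.5
  seg 11: (-6.081,6.081) -> (-5.02,5.02), length = 1.5
  seg 12: (-5.02,5.02) -> (-3.818,3.818), length = 1.7
  seg 13: (-3.818,3.818) -> (1.273,-1.273), length = 7.2
Total = 31

Answer: 31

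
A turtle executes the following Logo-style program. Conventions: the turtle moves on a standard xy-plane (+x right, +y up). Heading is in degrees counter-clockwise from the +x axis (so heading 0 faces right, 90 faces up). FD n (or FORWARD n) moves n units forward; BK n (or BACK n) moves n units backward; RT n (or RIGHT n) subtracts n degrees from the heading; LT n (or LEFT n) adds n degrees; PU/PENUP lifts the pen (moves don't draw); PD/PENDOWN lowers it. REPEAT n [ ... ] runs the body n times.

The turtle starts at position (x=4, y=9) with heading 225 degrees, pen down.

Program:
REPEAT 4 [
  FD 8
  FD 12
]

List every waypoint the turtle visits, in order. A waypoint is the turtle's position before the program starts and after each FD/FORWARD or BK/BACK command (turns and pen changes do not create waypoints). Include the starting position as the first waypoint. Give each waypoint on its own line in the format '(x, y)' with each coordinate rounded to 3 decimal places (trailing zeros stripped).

Answer: (4, 9)
(-1.657, 3.343)
(-10.142, -5.142)
(-15.799, -10.799)
(-24.284, -19.284)
(-29.941, -24.941)
(-38.426, -33.426)
(-44.083, -39.083)
(-52.569, -47.569)

Derivation:
Executing turtle program step by step:
Start: pos=(4,9), heading=225, pen down
REPEAT 4 [
  -- iteration 1/4 --
  FD 8: (4,9) -> (-1.657,3.343) [heading=225, draw]
  FD 12: (-1.657,3.343) -> (-10.142,-5.142) [heading=225, draw]
  -- iteration 2/4 --
  FD 8: (-10.142,-5.142) -> (-15.799,-10.799) [heading=225, draw]
  FD 12: (-15.799,-10.799) -> (-24.284,-19.284) [heading=225, draw]
  -- iteration 3/4 --
  FD 8: (-24.284,-19.284) -> (-29.941,-24.941) [heading=225, draw]
  FD 12: (-29.941,-24.941) -> (-38.426,-33.426) [heading=225, draw]
  -- iteration 4/4 --
  FD 8: (-38.426,-33.426) -> (-44.083,-39.083) [heading=225, draw]
  FD 12: (-44.083,-39.083) -> (-52.569,-47.569) [heading=225, draw]
]
Final: pos=(-52.569,-47.569), heading=225, 8 segment(s) drawn
Waypoints (9 total):
(4, 9)
(-1.657, 3.343)
(-10.142, -5.142)
(-15.799, -10.799)
(-24.284, -19.284)
(-29.941, -24.941)
(-38.426, -33.426)
(-44.083, -39.083)
(-52.569, -47.569)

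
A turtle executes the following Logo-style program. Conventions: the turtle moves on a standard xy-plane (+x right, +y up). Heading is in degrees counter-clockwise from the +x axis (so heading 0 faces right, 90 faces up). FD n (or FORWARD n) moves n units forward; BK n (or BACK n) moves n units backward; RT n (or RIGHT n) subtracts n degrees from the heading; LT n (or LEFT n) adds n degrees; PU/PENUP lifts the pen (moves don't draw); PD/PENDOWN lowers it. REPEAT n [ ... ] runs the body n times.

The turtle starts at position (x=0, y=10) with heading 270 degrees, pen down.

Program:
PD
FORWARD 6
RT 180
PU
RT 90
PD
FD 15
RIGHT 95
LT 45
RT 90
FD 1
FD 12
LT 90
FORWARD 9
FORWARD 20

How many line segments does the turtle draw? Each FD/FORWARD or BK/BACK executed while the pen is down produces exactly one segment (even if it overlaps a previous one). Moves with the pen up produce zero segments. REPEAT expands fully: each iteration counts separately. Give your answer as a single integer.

Executing turtle program step by step:
Start: pos=(0,10), heading=270, pen down
PD: pen down
FD 6: (0,10) -> (0,4) [heading=270, draw]
RT 180: heading 270 -> 90
PU: pen up
RT 90: heading 90 -> 0
PD: pen down
FD 15: (0,4) -> (15,4) [heading=0, draw]
RT 95: heading 0 -> 265
LT 45: heading 265 -> 310
RT 90: heading 310 -> 220
FD 1: (15,4) -> (14.234,3.357) [heading=220, draw]
FD 12: (14.234,3.357) -> (5.041,-4.356) [heading=220, draw]
LT 90: heading 220 -> 310
FD 9: (5.041,-4.356) -> (10.827,-11.251) [heading=310, draw]
FD 20: (10.827,-11.251) -> (23.682,-26.572) [heading=310, draw]
Final: pos=(23.682,-26.572), heading=310, 6 segment(s) drawn
Segments drawn: 6

Answer: 6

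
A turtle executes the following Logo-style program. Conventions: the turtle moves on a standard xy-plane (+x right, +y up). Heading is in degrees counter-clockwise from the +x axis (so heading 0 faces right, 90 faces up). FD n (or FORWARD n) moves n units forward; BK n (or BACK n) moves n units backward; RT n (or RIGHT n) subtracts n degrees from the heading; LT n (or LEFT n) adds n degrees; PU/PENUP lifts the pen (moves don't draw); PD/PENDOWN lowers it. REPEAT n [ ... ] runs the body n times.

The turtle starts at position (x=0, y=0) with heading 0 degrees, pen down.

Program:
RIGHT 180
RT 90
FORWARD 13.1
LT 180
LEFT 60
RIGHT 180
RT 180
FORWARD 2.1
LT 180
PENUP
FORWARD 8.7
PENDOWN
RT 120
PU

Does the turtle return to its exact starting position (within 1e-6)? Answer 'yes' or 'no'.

Executing turtle program step by step:
Start: pos=(0,0), heading=0, pen down
RT 180: heading 0 -> 180
RT 90: heading 180 -> 90
FD 13.1: (0,0) -> (0,13.1) [heading=90, draw]
LT 180: heading 90 -> 270
LT 60: heading 270 -> 330
RT 180: heading 330 -> 150
RT 180: heading 150 -> 330
FD 2.1: (0,13.1) -> (1.819,12.05) [heading=330, draw]
LT 180: heading 330 -> 150
PU: pen up
FD 8.7: (1.819,12.05) -> (-5.716,16.4) [heading=150, move]
PD: pen down
RT 120: heading 150 -> 30
PU: pen up
Final: pos=(-5.716,16.4), heading=30, 2 segment(s) drawn

Start position: (0, 0)
Final position: (-5.716, 16.4)
Distance = 17.367; >= 1e-6 -> NOT closed

Answer: no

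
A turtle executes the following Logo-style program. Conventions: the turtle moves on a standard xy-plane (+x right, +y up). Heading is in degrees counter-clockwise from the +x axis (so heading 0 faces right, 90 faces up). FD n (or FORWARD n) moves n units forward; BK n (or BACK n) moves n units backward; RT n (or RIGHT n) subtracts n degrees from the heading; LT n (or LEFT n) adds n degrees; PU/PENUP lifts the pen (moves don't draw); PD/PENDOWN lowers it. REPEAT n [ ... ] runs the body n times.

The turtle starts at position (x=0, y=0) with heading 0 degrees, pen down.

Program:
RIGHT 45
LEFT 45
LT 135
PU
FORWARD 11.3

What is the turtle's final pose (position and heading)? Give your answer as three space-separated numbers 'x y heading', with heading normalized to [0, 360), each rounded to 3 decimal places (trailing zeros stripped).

Executing turtle program step by step:
Start: pos=(0,0), heading=0, pen down
RT 45: heading 0 -> 315
LT 45: heading 315 -> 0
LT 135: heading 0 -> 135
PU: pen up
FD 11.3: (0,0) -> (-7.99,7.99) [heading=135, move]
Final: pos=(-7.99,7.99), heading=135, 0 segment(s) drawn

Answer: -7.99 7.99 135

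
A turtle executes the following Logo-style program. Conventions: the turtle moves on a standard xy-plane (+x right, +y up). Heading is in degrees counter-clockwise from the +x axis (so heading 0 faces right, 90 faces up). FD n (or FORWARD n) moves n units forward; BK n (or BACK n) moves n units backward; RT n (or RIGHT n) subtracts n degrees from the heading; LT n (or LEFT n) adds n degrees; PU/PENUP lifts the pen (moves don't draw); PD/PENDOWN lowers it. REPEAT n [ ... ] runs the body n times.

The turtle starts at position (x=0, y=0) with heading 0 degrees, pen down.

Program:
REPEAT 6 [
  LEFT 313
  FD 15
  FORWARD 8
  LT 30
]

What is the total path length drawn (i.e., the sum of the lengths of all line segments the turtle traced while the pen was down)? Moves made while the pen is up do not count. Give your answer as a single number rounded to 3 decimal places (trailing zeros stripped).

Answer: 138

Derivation:
Executing turtle program step by step:
Start: pos=(0,0), heading=0, pen down
REPEAT 6 [
  -- iteration 1/6 --
  LT 313: heading 0 -> 313
  FD 15: (0,0) -> (10.23,-10.97) [heading=313, draw]
  FD 8: (10.23,-10.97) -> (15.686,-16.821) [heading=313, draw]
  LT 30: heading 313 -> 343
  -- iteration 2/6 --
  LT 313: heading 343 -> 296
  FD 15: (15.686,-16.821) -> (22.262,-30.303) [heading=296, draw]
  FD 8: (22.262,-30.303) -> (25.768,-37.493) [heading=296, draw]
  LT 30: heading 296 -> 326
  -- iteration 3/6 --
  LT 313: heading 326 -> 279
  FD 15: (25.768,-37.493) -> (28.115,-52.309) [heading=279, draw]
  FD 8: (28.115,-52.309) -> (29.366,-60.21) [heading=279, draw]
  LT 30: heading 279 -> 309
  -- iteration 4/6 --
  LT 313: heading 309 -> 262
  FD 15: (29.366,-60.21) -> (27.279,-75.064) [heading=262, draw]
  FD 8: (27.279,-75.064) -> (26.166,-82.986) [heading=262, draw]
  LT 30: heading 262 -> 292
  -- iteration 5/6 --
  LT 313: heading 292 -> 245
  FD 15: (26.166,-82.986) -> (19.826,-96.581) [heading=245, draw]
  FD 8: (19.826,-96.581) -> (16.445,-103.831) [heading=245, draw]
  LT 30: heading 245 -> 275
  -- iteration 6/6 --
  LT 313: heading 275 -> 228
  FD 15: (16.445,-103.831) -> (6.408,-114.979) [heading=228, draw]
  FD 8: (6.408,-114.979) -> (1.055,-120.924) [heading=228, draw]
  LT 30: heading 228 -> 258
]
Final: pos=(1.055,-120.924), heading=258, 12 segment(s) drawn

Segment lengths:
  seg 1: (0,0) -> (10.23,-10.97), length = 15
  seg 2: (10.23,-10.97) -> (15.686,-16.821), length = 8
  seg 3: (15.686,-16.821) -> (22.262,-30.303), length = 15
  seg 4: (22.262,-30.303) -> (25.768,-37.493), length = 8
  seg 5: (25.768,-37.493) -> (28.115,-52.309), length = 15
  seg 6: (28.115,-52.309) -> (29.366,-60.21), length = 8
  seg 7: (29.366,-60.21) -> (27.279,-75.064), length = 15
  seg 8: (27.279,-75.064) -> (26.166,-82.986), length = 8
  seg 9: (26.166,-82.986) -> (19.826,-96.581), length = 15
  seg 10: (19.826,-96.581) -> (16.445,-103.831), length = 8
  seg 11: (16.445,-103.831) -> (6.408,-114.979), length = 15
  seg 12: (6.408,-114.979) -> (1.055,-120.924), length = 8
Total = 138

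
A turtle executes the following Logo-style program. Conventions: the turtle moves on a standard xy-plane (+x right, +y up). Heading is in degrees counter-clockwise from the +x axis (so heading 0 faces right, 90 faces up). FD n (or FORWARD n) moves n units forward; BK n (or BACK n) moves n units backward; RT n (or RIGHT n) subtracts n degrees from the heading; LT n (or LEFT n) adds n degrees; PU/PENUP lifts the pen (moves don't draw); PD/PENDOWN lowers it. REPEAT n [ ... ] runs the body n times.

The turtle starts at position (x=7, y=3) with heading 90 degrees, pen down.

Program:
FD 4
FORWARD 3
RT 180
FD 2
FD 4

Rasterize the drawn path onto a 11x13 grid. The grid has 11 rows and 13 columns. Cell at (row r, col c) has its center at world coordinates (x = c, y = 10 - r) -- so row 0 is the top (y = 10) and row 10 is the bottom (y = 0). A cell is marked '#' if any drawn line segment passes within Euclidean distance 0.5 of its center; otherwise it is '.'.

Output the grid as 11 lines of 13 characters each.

Answer: .......#.....
.......#.....
.......#.....
.......#.....
.......#.....
.......#.....
.......#.....
.......#.....
.............
.............
.............

Derivation:
Segment 0: (7,3) -> (7,7)
Segment 1: (7,7) -> (7,10)
Segment 2: (7,10) -> (7,8)
Segment 3: (7,8) -> (7,4)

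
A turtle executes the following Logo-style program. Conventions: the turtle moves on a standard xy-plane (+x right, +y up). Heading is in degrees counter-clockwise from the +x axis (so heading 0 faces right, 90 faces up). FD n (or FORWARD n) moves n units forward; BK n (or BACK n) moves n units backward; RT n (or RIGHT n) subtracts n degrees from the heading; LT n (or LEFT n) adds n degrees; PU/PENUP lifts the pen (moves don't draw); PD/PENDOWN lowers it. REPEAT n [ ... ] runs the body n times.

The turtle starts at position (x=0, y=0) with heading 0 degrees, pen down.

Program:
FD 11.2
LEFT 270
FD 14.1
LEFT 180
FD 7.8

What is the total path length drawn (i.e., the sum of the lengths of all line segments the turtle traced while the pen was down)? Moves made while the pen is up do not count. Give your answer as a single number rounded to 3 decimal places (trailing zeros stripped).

Answer: 33.1

Derivation:
Executing turtle program step by step:
Start: pos=(0,0), heading=0, pen down
FD 11.2: (0,0) -> (11.2,0) [heading=0, draw]
LT 270: heading 0 -> 270
FD 14.1: (11.2,0) -> (11.2,-14.1) [heading=270, draw]
LT 180: heading 270 -> 90
FD 7.8: (11.2,-14.1) -> (11.2,-6.3) [heading=90, draw]
Final: pos=(11.2,-6.3), heading=90, 3 segment(s) drawn

Segment lengths:
  seg 1: (0,0) -> (11.2,0), length = 11.2
  seg 2: (11.2,0) -> (11.2,-14.1), length = 14.1
  seg 3: (11.2,-14.1) -> (11.2,-6.3), length = 7.8
Total = 33.1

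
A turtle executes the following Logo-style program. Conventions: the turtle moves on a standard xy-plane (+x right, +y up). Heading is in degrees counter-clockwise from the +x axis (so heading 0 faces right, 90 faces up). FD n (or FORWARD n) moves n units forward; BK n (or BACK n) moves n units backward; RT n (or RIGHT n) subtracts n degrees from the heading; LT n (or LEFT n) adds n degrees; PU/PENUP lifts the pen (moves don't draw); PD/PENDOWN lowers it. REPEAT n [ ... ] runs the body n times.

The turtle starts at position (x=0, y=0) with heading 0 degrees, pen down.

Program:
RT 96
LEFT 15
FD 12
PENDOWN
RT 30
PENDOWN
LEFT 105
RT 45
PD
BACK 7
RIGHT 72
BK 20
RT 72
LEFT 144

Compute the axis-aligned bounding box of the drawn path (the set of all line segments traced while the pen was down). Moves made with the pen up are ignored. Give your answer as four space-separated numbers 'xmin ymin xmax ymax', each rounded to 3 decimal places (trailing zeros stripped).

Answer: -2.528 -11.852 8.365 10.361

Derivation:
Executing turtle program step by step:
Start: pos=(0,0), heading=0, pen down
RT 96: heading 0 -> 264
LT 15: heading 264 -> 279
FD 12: (0,0) -> (1.877,-11.852) [heading=279, draw]
PD: pen down
RT 30: heading 279 -> 249
PD: pen down
LT 105: heading 249 -> 354
RT 45: heading 354 -> 309
PD: pen down
BK 7: (1.877,-11.852) -> (-2.528,-6.412) [heading=309, draw]
RT 72: heading 309 -> 237
BK 20: (-2.528,-6.412) -> (8.365,10.361) [heading=237, draw]
RT 72: heading 237 -> 165
LT 144: heading 165 -> 309
Final: pos=(8.365,10.361), heading=309, 3 segment(s) drawn

Segment endpoints: x in {-2.528, 0, 1.877, 8.365}, y in {-11.852, -6.412, 0, 10.361}
xmin=-2.528, ymin=-11.852, xmax=8.365, ymax=10.361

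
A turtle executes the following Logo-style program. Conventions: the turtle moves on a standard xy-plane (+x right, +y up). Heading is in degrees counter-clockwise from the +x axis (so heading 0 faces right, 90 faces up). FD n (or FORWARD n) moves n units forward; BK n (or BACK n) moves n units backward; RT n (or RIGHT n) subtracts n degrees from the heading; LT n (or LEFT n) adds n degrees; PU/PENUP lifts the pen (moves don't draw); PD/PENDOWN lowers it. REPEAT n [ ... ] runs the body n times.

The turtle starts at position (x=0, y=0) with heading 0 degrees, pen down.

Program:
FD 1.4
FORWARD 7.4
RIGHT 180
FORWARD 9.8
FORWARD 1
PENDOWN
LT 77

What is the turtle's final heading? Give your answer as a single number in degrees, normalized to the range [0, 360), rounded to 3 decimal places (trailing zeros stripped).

Executing turtle program step by step:
Start: pos=(0,0), heading=0, pen down
FD 1.4: (0,0) -> (1.4,0) [heading=0, draw]
FD 7.4: (1.4,0) -> (8.8,0) [heading=0, draw]
RT 180: heading 0 -> 180
FD 9.8: (8.8,0) -> (-1,0) [heading=180, draw]
FD 1: (-1,0) -> (-2,0) [heading=180, draw]
PD: pen down
LT 77: heading 180 -> 257
Final: pos=(-2,0), heading=257, 4 segment(s) drawn

Answer: 257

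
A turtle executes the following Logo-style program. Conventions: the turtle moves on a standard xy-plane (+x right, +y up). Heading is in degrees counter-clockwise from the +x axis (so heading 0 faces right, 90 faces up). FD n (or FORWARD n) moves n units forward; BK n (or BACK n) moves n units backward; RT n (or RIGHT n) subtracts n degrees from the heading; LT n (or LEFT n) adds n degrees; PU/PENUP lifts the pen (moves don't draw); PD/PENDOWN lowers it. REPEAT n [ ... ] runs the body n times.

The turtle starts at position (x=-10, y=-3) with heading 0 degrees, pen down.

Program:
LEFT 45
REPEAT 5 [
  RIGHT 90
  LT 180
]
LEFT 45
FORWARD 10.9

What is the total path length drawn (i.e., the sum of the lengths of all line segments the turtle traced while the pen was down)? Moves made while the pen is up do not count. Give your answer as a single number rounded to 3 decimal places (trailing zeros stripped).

Executing turtle program step by step:
Start: pos=(-10,-3), heading=0, pen down
LT 45: heading 0 -> 45
REPEAT 5 [
  -- iteration 1/5 --
  RT 90: heading 45 -> 315
  LT 180: heading 315 -> 135
  -- iteration 2/5 --
  RT 90: heading 135 -> 45
  LT 180: heading 45 -> 225
  -- iteration 3/5 --
  RT 90: heading 225 -> 135
  LT 180: heading 135 -> 315
  -- iteration 4/5 --
  RT 90: heading 315 -> 225
  LT 180: heading 225 -> 45
  -- iteration 5/5 --
  RT 90: heading 45 -> 315
  LT 180: heading 315 -> 135
]
LT 45: heading 135 -> 180
FD 10.9: (-10,-3) -> (-20.9,-3) [heading=180, draw]
Final: pos=(-20.9,-3), heading=180, 1 segment(s) drawn

Segment lengths:
  seg 1: (-10,-3) -> (-20.9,-3), length = 10.9
Total = 10.9

Answer: 10.9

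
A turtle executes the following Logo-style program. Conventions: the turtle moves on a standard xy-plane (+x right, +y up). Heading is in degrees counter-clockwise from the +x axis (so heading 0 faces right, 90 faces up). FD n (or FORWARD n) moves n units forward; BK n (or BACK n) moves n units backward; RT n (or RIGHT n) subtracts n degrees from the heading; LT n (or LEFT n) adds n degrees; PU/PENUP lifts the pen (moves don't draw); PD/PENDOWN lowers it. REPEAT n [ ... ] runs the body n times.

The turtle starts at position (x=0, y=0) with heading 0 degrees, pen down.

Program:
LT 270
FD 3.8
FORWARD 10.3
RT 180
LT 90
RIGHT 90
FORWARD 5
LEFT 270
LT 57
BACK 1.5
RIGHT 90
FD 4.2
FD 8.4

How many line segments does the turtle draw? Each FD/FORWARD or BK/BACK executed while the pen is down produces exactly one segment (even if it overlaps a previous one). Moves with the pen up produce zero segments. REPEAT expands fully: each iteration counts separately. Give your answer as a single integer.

Answer: 6

Derivation:
Executing turtle program step by step:
Start: pos=(0,0), heading=0, pen down
LT 270: heading 0 -> 270
FD 3.8: (0,0) -> (0,-3.8) [heading=270, draw]
FD 10.3: (0,-3.8) -> (0,-14.1) [heading=270, draw]
RT 180: heading 270 -> 90
LT 90: heading 90 -> 180
RT 90: heading 180 -> 90
FD 5: (0,-14.1) -> (0,-9.1) [heading=90, draw]
LT 270: heading 90 -> 0
LT 57: heading 0 -> 57
BK 1.5: (0,-9.1) -> (-0.817,-10.358) [heading=57, draw]
RT 90: heading 57 -> 327
FD 4.2: (-0.817,-10.358) -> (2.705,-12.645) [heading=327, draw]
FD 8.4: (2.705,-12.645) -> (9.75,-17.22) [heading=327, draw]
Final: pos=(9.75,-17.22), heading=327, 6 segment(s) drawn
Segments drawn: 6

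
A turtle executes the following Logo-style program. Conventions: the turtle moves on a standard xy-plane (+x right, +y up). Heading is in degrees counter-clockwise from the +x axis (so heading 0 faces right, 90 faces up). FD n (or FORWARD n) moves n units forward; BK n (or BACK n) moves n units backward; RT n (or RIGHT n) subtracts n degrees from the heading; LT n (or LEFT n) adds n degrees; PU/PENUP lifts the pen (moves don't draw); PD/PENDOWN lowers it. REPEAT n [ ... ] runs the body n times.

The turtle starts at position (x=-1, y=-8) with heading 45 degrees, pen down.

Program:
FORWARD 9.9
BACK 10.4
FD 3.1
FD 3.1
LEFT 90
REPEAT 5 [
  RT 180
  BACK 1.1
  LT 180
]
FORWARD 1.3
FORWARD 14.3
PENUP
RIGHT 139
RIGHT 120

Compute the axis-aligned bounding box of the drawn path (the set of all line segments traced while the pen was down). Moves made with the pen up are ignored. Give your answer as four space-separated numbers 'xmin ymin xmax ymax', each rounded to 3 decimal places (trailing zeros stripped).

Executing turtle program step by step:
Start: pos=(-1,-8), heading=45, pen down
FD 9.9: (-1,-8) -> (6,-1) [heading=45, draw]
BK 10.4: (6,-1) -> (-1.354,-8.354) [heading=45, draw]
FD 3.1: (-1.354,-8.354) -> (0.838,-6.162) [heading=45, draw]
FD 3.1: (0.838,-6.162) -> (3.031,-3.969) [heading=45, draw]
LT 90: heading 45 -> 135
REPEAT 5 [
  -- iteration 1/5 --
  RT 180: heading 135 -> 315
  BK 1.1: (3.031,-3.969) -> (2.253,-3.192) [heading=315, draw]
  LT 180: heading 315 -> 135
  -- iteration 2/5 --
  RT 180: heading 135 -> 315
  BK 1.1: (2.253,-3.192) -> (1.475,-2.414) [heading=315, draw]
  LT 180: heading 315 -> 135
  -- iteration 3/5 --
  RT 180: heading 135 -> 315
  BK 1.1: (1.475,-2.414) -> (0.697,-1.636) [heading=315, draw]
  LT 180: heading 315 -> 135
  -- iteration 4/5 --
  RT 180: heading 135 -> 315
  BK 1.1: (0.697,-1.636) -> (-0.081,-0.858) [heading=315, draw]
  LT 180: heading 315 -> 135
  -- iteration 5/5 --
  RT 180: heading 135 -> 315
  BK 1.1: (-0.081,-0.858) -> (-0.859,-0.08) [heading=315, draw]
  LT 180: heading 315 -> 135
]
FD 1.3: (-0.859,-0.08) -> (-1.778,0.839) [heading=135, draw]
FD 14.3: (-1.778,0.839) -> (-11.889,10.95) [heading=135, draw]
PU: pen up
RT 139: heading 135 -> 356
RT 120: heading 356 -> 236
Final: pos=(-11.889,10.95), heading=236, 11 segment(s) drawn

Segment endpoints: x in {-11.889, -1.778, -1.354, -1, -0.859, -0.081, 0.697, 0.838, 1.475, 2.253, 3.031, 6}, y in {-8.354, -8, -6.162, -3.969, -3.192, -2.414, -1.636, -1, -0.858, -0.08, 0.839, 10.95}
xmin=-11.889, ymin=-8.354, xmax=6, ymax=10.95

Answer: -11.889 -8.354 6 10.95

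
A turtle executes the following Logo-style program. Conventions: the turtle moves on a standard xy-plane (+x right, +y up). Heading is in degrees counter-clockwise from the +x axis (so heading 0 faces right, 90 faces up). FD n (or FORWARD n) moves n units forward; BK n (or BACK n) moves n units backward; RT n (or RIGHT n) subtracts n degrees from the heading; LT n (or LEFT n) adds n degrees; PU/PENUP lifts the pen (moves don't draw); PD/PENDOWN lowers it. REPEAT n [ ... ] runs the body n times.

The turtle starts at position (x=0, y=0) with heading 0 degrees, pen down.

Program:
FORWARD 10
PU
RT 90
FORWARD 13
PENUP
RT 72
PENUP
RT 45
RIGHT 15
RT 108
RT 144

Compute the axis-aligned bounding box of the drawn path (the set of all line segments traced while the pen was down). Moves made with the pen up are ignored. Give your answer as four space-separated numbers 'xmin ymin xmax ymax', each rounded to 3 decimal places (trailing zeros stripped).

Executing turtle program step by step:
Start: pos=(0,0), heading=0, pen down
FD 10: (0,0) -> (10,0) [heading=0, draw]
PU: pen up
RT 90: heading 0 -> 270
FD 13: (10,0) -> (10,-13) [heading=270, move]
PU: pen up
RT 72: heading 270 -> 198
PU: pen up
RT 45: heading 198 -> 153
RT 15: heading 153 -> 138
RT 108: heading 138 -> 30
RT 144: heading 30 -> 246
Final: pos=(10,-13), heading=246, 1 segment(s) drawn

Segment endpoints: x in {0, 10}, y in {0}
xmin=0, ymin=0, xmax=10, ymax=0

Answer: 0 0 10 0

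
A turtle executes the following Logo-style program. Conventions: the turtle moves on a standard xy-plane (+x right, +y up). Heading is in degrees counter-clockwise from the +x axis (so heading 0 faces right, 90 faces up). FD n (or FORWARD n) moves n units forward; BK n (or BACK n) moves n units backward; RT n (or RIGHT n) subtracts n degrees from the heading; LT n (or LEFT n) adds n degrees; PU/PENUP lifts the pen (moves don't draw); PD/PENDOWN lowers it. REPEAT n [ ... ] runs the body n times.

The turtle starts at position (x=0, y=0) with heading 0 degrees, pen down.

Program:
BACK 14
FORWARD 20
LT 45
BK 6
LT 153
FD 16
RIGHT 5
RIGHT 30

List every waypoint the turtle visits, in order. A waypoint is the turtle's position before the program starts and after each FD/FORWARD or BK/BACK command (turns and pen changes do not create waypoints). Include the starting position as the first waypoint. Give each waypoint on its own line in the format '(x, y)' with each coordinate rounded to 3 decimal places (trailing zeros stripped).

Answer: (0, 0)
(-14, 0)
(6, 0)
(1.757, -4.243)
(-13.46, -9.187)

Derivation:
Executing turtle program step by step:
Start: pos=(0,0), heading=0, pen down
BK 14: (0,0) -> (-14,0) [heading=0, draw]
FD 20: (-14,0) -> (6,0) [heading=0, draw]
LT 45: heading 0 -> 45
BK 6: (6,0) -> (1.757,-4.243) [heading=45, draw]
LT 153: heading 45 -> 198
FD 16: (1.757,-4.243) -> (-13.46,-9.187) [heading=198, draw]
RT 5: heading 198 -> 193
RT 30: heading 193 -> 163
Final: pos=(-13.46,-9.187), heading=163, 4 segment(s) drawn
Waypoints (5 total):
(0, 0)
(-14, 0)
(6, 0)
(1.757, -4.243)
(-13.46, -9.187)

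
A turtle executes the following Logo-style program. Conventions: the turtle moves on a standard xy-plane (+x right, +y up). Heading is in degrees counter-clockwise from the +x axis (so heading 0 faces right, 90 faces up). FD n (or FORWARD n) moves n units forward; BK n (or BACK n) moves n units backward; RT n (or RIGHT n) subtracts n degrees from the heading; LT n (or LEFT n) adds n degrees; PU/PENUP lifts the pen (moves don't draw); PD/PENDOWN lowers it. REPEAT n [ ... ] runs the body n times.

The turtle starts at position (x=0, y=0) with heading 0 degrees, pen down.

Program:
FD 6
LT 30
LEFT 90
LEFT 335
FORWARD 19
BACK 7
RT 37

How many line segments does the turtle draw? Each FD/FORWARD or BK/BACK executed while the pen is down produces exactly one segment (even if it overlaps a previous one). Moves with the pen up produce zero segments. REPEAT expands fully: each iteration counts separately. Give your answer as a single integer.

Answer: 3

Derivation:
Executing turtle program step by step:
Start: pos=(0,0), heading=0, pen down
FD 6: (0,0) -> (6,0) [heading=0, draw]
LT 30: heading 0 -> 30
LT 90: heading 30 -> 120
LT 335: heading 120 -> 95
FD 19: (6,0) -> (4.344,18.928) [heading=95, draw]
BK 7: (4.344,18.928) -> (4.954,11.954) [heading=95, draw]
RT 37: heading 95 -> 58
Final: pos=(4.954,11.954), heading=58, 3 segment(s) drawn
Segments drawn: 3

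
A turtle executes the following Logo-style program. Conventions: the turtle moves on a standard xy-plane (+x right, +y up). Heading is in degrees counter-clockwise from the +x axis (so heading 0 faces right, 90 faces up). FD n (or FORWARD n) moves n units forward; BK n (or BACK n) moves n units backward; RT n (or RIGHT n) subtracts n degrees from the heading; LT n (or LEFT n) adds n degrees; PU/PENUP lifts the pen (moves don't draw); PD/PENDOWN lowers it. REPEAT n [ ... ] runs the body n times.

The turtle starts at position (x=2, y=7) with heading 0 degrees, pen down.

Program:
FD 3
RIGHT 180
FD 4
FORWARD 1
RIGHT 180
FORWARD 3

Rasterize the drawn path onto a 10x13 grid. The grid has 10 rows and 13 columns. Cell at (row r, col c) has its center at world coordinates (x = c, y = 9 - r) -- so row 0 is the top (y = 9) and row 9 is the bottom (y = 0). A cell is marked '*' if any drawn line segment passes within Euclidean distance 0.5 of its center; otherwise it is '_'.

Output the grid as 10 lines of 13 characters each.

Segment 0: (2,7) -> (5,7)
Segment 1: (5,7) -> (1,7)
Segment 2: (1,7) -> (0,7)
Segment 3: (0,7) -> (3,7)

Answer: _____________
_____________
******_______
_____________
_____________
_____________
_____________
_____________
_____________
_____________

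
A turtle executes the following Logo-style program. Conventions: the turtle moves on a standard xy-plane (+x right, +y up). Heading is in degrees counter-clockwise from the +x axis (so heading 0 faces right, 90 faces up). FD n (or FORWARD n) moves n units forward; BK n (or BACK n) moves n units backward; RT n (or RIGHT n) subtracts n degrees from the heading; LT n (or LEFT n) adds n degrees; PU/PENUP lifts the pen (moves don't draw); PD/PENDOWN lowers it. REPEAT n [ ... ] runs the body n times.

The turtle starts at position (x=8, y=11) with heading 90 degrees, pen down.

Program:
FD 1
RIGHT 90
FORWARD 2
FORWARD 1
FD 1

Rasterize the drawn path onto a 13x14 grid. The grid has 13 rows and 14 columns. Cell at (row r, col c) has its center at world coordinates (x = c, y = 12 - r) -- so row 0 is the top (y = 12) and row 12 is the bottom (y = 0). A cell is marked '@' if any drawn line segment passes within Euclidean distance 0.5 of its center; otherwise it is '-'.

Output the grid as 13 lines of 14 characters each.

Answer: --------@@@@@-
--------@-----
--------------
--------------
--------------
--------------
--------------
--------------
--------------
--------------
--------------
--------------
--------------

Derivation:
Segment 0: (8,11) -> (8,12)
Segment 1: (8,12) -> (10,12)
Segment 2: (10,12) -> (11,12)
Segment 3: (11,12) -> (12,12)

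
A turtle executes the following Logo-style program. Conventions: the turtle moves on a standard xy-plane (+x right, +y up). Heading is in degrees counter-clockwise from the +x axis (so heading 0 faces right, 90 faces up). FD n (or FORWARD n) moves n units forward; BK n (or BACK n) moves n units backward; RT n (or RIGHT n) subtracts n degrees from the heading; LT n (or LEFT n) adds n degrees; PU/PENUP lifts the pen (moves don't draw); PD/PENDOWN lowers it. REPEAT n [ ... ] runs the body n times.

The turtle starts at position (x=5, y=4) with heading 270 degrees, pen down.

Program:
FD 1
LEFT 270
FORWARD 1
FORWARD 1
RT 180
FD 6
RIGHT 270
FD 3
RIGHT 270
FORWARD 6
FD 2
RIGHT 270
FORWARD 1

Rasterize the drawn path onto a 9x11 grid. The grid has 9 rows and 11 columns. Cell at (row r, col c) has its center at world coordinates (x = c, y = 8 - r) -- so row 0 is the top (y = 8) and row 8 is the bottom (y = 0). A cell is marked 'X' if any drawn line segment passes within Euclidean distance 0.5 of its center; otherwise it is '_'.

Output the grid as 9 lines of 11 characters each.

Answer: ___________
___________
_XXXXXXXXX_
_X_______X_
_____X___X_
___XXXXXXX_
___________
___________
___________

Derivation:
Segment 0: (5,4) -> (5,3)
Segment 1: (5,3) -> (4,3)
Segment 2: (4,3) -> (3,3)
Segment 3: (3,3) -> (9,3)
Segment 4: (9,3) -> (9,6)
Segment 5: (9,6) -> (3,6)
Segment 6: (3,6) -> (1,6)
Segment 7: (1,6) -> (1,5)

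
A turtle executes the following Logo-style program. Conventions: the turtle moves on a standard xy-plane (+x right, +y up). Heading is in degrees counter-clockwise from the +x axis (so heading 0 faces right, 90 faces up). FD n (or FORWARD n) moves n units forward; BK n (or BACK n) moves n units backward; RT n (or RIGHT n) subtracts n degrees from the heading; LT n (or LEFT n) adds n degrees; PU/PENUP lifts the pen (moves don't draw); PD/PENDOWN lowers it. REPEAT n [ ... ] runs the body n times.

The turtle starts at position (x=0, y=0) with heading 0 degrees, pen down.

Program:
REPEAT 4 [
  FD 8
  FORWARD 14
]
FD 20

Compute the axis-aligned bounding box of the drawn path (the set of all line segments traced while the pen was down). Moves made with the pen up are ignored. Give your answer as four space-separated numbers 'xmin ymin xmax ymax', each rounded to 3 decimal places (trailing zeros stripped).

Answer: 0 0 108 0

Derivation:
Executing turtle program step by step:
Start: pos=(0,0), heading=0, pen down
REPEAT 4 [
  -- iteration 1/4 --
  FD 8: (0,0) -> (8,0) [heading=0, draw]
  FD 14: (8,0) -> (22,0) [heading=0, draw]
  -- iteration 2/4 --
  FD 8: (22,0) -> (30,0) [heading=0, draw]
  FD 14: (30,0) -> (44,0) [heading=0, draw]
  -- iteration 3/4 --
  FD 8: (44,0) -> (52,0) [heading=0, draw]
  FD 14: (52,0) -> (66,0) [heading=0, draw]
  -- iteration 4/4 --
  FD 8: (66,0) -> (74,0) [heading=0, draw]
  FD 14: (74,0) -> (88,0) [heading=0, draw]
]
FD 20: (88,0) -> (108,0) [heading=0, draw]
Final: pos=(108,0), heading=0, 9 segment(s) drawn

Segment endpoints: x in {0, 8, 22, 30, 44, 52, 66, 74, 88, 108}, y in {0}
xmin=0, ymin=0, xmax=108, ymax=0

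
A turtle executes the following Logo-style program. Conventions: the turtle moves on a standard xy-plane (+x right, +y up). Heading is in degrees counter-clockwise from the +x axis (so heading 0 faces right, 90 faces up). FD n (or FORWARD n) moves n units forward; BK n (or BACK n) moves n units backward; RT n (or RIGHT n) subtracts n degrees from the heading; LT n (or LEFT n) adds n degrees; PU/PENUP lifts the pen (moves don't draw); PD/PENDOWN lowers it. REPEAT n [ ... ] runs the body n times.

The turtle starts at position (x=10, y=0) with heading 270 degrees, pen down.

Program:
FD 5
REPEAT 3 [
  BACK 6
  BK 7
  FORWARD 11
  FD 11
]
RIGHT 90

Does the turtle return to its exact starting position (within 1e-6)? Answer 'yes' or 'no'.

Answer: no

Derivation:
Executing turtle program step by step:
Start: pos=(10,0), heading=270, pen down
FD 5: (10,0) -> (10,-5) [heading=270, draw]
REPEAT 3 [
  -- iteration 1/3 --
  BK 6: (10,-5) -> (10,1) [heading=270, draw]
  BK 7: (10,1) -> (10,8) [heading=270, draw]
  FD 11: (10,8) -> (10,-3) [heading=270, draw]
  FD 11: (10,-3) -> (10,-14) [heading=270, draw]
  -- iteration 2/3 --
  BK 6: (10,-14) -> (10,-8) [heading=270, draw]
  BK 7: (10,-8) -> (10,-1) [heading=270, draw]
  FD 11: (10,-1) -> (10,-12) [heading=270, draw]
  FD 11: (10,-12) -> (10,-23) [heading=270, draw]
  -- iteration 3/3 --
  BK 6: (10,-23) -> (10,-17) [heading=270, draw]
  BK 7: (10,-17) -> (10,-10) [heading=270, draw]
  FD 11: (10,-10) -> (10,-21) [heading=270, draw]
  FD 11: (10,-21) -> (10,-32) [heading=270, draw]
]
RT 90: heading 270 -> 180
Final: pos=(10,-32), heading=180, 13 segment(s) drawn

Start position: (10, 0)
Final position: (10, -32)
Distance = 32; >= 1e-6 -> NOT closed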